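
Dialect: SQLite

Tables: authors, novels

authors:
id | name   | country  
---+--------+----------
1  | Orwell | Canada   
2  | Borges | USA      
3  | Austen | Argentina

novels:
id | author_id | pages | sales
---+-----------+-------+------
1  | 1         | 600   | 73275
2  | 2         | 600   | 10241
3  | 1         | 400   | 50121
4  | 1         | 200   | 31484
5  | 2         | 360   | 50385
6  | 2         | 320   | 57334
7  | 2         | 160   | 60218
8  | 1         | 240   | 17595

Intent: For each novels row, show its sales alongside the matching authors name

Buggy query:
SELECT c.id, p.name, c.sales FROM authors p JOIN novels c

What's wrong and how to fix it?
Bug: JOIN with no ON clause produces a cartesian product; every novels row pairs with every authors row

Fix: Specify the join condition linking the foreign key to the parent id

Corrected query:
SELECT c.id, p.name, c.sales FROM authors p JOIN novels c ON c.author_id = p.id

Result:
id | name   | sales
---+--------+------
1  | Orwell | 73275
2  | Borges | 10241
3  | Orwell | 50121
4  | Orwell | 31484
5  | Borges | 50385
6  | Borges | 57334
7  | Borges | 60218
8  | Orwell | 17595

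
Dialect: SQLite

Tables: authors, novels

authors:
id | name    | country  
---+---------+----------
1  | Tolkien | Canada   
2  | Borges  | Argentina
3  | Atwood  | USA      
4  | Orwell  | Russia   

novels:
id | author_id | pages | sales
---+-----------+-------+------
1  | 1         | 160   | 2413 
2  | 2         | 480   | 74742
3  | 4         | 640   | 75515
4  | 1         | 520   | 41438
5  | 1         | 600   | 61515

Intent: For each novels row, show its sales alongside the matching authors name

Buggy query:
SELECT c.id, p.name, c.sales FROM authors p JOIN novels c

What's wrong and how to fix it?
Bug: Missing join condition: each novels row is matched to all authors rows instead of just its own

Fix: Add ON c.author_id = p.id to the JOIN

Corrected query:
SELECT c.id, p.name, c.sales FROM authors p JOIN novels c ON c.author_id = p.id

Result:
id | name    | sales
---+---------+------
1  | Tolkien | 2413 
2  | Borges  | 74742
3  | Orwell  | 75515
4  | Tolkien | 41438
5  | Tolkien | 61515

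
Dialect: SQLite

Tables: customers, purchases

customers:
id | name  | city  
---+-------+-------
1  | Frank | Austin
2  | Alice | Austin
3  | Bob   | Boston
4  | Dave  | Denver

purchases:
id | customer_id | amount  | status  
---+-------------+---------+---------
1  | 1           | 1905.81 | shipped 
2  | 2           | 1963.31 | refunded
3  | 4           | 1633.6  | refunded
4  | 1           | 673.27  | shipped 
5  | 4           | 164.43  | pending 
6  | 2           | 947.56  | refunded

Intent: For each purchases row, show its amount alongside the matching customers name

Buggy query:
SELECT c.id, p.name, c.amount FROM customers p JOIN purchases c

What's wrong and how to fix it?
Bug: JOIN with no ON clause produces a cartesian product; every purchases row pairs with every customers row

Fix: Add ON c.customer_id = p.id to the JOIN

Corrected query:
SELECT c.id, p.name, c.amount FROM customers p JOIN purchases c ON c.customer_id = p.id

Result:
id | name  | amount 
---+-------+--------
1  | Frank | 1905.81
2  | Alice | 1963.31
3  | Dave  | 1633.6 
4  | Frank | 673.27 
5  | Dave  | 164.43 
6  | Alice | 947.56 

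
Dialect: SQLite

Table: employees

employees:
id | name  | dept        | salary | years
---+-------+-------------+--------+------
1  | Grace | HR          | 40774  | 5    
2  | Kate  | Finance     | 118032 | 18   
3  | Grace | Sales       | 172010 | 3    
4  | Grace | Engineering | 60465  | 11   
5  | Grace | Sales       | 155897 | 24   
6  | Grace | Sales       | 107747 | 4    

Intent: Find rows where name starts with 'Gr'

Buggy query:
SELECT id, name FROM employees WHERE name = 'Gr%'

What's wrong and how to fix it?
Bug: '=' compares the literal string including the % character; pattern matching needs LIKE

Fix: Replace '=' with LIKE so 'Gr%' is treated as a pattern

Corrected query:
SELECT id, name FROM employees WHERE name LIKE 'Gr%'

Result:
id | name 
---+------
1  | Grace
3  | Grace
4  | Grace
5  | Grace
6  | Grace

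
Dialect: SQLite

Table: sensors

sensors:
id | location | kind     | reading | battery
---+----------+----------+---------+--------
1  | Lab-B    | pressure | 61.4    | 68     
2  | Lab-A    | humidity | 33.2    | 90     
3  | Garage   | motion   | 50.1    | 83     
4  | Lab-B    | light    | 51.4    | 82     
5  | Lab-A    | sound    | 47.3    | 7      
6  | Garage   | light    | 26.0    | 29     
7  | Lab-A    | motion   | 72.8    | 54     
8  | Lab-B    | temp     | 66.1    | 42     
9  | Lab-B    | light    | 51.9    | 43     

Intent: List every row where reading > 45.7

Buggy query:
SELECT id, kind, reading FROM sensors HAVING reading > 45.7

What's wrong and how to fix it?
Bug: This is a non-aggregate query (no GROUP BY, no aggregates), so in SQLite the HAVING clause is invalid here; a row-level condition belongs in WHERE

Fix: Replace HAVING with WHERE since the condition applies to individual rows

Corrected query:
SELECT id, kind, reading FROM sensors WHERE reading > 45.7

Result:
id | kind     | reading
---+----------+--------
1  | pressure | 61.4   
3  | motion   | 50.1   
4  | light    | 51.4   
5  | sound    | 47.3   
7  | motion   | 72.8   
8  | temp     | 66.1   
9  | light    | 51.9   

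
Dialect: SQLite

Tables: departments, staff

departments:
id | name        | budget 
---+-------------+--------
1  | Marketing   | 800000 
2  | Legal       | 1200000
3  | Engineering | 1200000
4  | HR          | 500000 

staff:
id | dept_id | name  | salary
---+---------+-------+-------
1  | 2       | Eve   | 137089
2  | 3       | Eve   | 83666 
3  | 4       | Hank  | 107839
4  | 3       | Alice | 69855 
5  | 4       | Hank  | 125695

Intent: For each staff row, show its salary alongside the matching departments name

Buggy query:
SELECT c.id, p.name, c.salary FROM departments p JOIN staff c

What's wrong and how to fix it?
Bug: Missing join condition: each staff row is matched to all departments rows instead of just its own

Fix: Add ON c.dept_id = p.id to the JOIN

Corrected query:
SELECT c.id, p.name, c.salary FROM departments p JOIN staff c ON c.dept_id = p.id

Result:
id | name        | salary
---+-------------+-------
1  | Legal       | 137089
2  | Engineering | 83666 
3  | HR          | 107839
4  | Engineering | 69855 
5  | HR          | 125695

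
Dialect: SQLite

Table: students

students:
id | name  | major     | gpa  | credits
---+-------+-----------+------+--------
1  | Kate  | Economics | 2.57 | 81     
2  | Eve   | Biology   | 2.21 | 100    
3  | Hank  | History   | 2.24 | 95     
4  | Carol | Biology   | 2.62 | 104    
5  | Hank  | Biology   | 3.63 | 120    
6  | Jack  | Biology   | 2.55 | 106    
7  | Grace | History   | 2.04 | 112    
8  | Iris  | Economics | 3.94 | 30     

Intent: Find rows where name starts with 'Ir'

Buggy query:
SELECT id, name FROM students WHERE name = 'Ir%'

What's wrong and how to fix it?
Bug: Wildcards only work with LIKE; '=' treats '%' as a literal character

Fix: Replace '=' with LIKE so 'Ir%' is treated as a pattern

Corrected query:
SELECT id, name FROM students WHERE name LIKE 'Ir%'

Result:
id | name
---+-----
8  | Iris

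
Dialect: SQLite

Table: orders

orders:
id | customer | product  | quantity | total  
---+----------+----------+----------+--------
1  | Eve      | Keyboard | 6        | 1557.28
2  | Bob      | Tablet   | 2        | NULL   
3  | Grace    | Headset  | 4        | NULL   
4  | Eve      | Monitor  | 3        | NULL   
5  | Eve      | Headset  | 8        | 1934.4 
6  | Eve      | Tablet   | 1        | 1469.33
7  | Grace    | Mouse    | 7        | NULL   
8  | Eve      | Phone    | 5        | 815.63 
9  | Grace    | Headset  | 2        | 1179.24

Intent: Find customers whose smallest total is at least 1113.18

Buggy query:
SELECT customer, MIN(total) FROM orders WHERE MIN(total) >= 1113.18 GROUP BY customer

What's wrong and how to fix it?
Bug: Aggregates like MIN are computed per group after WHERE runs

Fix: Use HAVING for the per-group MIN condition

Corrected query:
SELECT customer, MIN(total) FROM orders GROUP BY customer HAVING MIN(total) >= 1113.18

Result:
customer | MIN(total)
---------+-----------
Grace    | 1179.24   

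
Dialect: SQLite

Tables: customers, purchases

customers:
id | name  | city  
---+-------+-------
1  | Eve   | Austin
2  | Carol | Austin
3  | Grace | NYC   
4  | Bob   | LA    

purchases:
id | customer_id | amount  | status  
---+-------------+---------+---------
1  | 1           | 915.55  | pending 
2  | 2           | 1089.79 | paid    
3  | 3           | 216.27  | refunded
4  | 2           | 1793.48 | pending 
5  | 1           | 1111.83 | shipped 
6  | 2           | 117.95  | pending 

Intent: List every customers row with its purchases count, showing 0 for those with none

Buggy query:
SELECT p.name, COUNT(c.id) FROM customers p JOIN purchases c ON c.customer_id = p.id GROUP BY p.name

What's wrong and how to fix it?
Bug: An inner join excludes parents with zero children

Fix: Use LEFT JOIN so parents without children still appear (COUNT(c.id) gives 0)

Corrected query:
SELECT p.name, COUNT(c.id) FROM customers p LEFT JOIN purchases c ON c.customer_id = p.id GROUP BY p.name

Result:
name  | COUNT(c.id)
------+------------
Bob   | 0          
Carol | 3          
Eve   | 2          
Grace | 1          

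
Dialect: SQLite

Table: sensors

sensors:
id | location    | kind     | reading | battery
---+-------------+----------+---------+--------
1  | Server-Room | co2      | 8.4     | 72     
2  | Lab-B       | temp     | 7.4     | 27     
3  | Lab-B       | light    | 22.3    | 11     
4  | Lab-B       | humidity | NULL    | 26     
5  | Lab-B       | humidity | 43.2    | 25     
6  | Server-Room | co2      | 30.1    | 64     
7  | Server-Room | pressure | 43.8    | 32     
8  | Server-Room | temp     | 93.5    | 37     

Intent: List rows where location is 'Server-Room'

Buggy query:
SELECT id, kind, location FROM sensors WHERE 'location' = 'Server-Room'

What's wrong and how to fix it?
Bug: Single quotes denote string literals in SQL; the column name is being compared as a constant string

Fix: Reference the column as location without single quotes

Corrected query:
SELECT id, kind, location FROM sensors WHERE location = 'Server-Room'

Result:
id | kind     | location   
---+----------+------------
1  | co2      | Server-Room
6  | co2      | Server-Room
7  | pressure | Server-Room
8  | temp     | Server-Room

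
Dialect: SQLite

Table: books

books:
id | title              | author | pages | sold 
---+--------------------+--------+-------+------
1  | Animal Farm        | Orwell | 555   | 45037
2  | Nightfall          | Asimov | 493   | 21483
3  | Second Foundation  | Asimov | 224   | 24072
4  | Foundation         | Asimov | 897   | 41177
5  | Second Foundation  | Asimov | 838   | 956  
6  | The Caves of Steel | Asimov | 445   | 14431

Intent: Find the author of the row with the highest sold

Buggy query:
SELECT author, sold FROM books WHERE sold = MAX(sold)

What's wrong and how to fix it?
Bug: MAX(sold) is an aggregate and cannot be used directly in WHERE

Fix: Wrap MAX in a scalar subquery so WHERE compares against a single value

Corrected query:
SELECT author, sold FROM books WHERE sold = (SELECT MAX(sold) FROM books)

Result:
author | sold 
-------+------
Orwell | 45037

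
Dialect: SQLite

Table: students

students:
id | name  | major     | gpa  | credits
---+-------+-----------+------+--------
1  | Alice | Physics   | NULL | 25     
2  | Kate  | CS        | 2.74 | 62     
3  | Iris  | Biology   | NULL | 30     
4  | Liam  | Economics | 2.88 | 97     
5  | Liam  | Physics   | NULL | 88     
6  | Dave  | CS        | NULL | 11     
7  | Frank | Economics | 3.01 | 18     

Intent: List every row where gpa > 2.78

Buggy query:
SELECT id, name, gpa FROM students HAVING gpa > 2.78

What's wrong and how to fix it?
Bug: HAVING filters the output of aggregation, but this query has no GROUP BY and no aggregate functions, so SQLite rejects it (HAVING clause on a non-aggregate query); the condition here is per row

Fix: Replace HAVING with WHERE since the condition applies to individual rows

Corrected query:
SELECT id, name, gpa FROM students WHERE gpa > 2.78

Result:
id | name  | gpa 
---+-------+-----
4  | Liam  | 2.88
7  | Frank | 3.01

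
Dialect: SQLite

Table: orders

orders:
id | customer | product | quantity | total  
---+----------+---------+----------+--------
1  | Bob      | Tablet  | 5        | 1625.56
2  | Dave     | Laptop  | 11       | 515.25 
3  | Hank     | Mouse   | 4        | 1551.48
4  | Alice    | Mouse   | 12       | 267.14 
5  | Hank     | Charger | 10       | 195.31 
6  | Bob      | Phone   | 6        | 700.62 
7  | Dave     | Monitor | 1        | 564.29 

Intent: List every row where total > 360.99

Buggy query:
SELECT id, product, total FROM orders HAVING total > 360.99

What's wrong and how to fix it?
Bug: HAVING filters the output of aggregation, but this query has no GROUP BY and no aggregate functions, so SQLite rejects it (HAVING clause on a non-aggregate query); the condition here is per row

Fix: Use WHERE for row-level filtering

Corrected query:
SELECT id, product, total FROM orders WHERE total > 360.99

Result:
id | product | total  
---+---------+--------
1  | Tablet  | 1625.56
2  | Laptop  | 515.25 
3  | Mouse   | 1551.48
6  | Phone   | 700.62 
7  | Monitor | 564.29 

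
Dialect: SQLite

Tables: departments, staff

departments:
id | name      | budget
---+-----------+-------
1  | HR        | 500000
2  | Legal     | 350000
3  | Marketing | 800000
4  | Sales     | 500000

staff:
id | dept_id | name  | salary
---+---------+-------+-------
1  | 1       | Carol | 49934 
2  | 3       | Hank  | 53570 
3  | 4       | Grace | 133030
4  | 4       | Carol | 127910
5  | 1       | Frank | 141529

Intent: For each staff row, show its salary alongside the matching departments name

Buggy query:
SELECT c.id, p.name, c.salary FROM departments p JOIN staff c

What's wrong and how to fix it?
Bug: JOIN with no ON clause produces a cartesian product; every staff row pairs with every departments row

Fix: Specify the join condition linking the foreign key to the parent id

Corrected query:
SELECT c.id, p.name, c.salary FROM departments p JOIN staff c ON c.dept_id = p.id

Result:
id | name      | salary
---+-----------+-------
1  | HR        | 49934 
2  | Marketing | 53570 
3  | Sales     | 133030
4  | Sales     | 127910
5  | HR        | 141529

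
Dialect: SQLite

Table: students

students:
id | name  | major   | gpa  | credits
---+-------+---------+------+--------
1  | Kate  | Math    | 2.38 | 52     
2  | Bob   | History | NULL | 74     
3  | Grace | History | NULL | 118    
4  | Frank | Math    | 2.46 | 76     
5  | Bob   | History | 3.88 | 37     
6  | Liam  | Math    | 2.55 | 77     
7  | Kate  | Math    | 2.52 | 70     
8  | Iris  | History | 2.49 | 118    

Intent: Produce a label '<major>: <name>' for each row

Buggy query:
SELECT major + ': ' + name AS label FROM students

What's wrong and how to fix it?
Bug: '+' is numeric addition; on text columns SQLite converts them to 0 instead of concatenating

Fix: Replace + with || to concatenate text

Corrected query:
SELECT major || ': ' || name AS label FROM students

Result:
label         
--------------
Math: Kate    
History: Bob  
History: Grace
Math: Frank   
History: Bob  
Math: Liam    
Math: Kate    
History: Iris 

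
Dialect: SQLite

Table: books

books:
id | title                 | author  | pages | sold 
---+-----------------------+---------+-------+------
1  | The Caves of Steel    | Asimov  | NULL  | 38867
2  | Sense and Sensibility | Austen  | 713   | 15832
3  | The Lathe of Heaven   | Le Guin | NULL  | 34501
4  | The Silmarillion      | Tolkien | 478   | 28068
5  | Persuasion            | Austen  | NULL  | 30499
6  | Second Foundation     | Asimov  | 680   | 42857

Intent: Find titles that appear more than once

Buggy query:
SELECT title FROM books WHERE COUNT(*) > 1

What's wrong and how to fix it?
Bug: WHERE can't reference COUNT(*); aggregates are computed after WHERE

Fix: Group first, then use HAVING for the count condition

Corrected query:
SELECT title FROM books GROUP BY title HAVING COUNT(*) > 1

Result:
(no rows)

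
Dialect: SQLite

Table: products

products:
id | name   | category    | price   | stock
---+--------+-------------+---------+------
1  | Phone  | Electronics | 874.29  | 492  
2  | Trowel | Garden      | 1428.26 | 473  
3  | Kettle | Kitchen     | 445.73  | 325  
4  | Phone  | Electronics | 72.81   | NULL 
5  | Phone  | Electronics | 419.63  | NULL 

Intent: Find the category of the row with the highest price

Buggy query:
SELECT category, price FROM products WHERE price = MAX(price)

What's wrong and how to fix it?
Bug: MAX(price) is an aggregate and cannot be used directly in WHERE

Fix: Use a subquery: WHERE price = (SELECT MAX(price) FROM products)

Corrected query:
SELECT category, price FROM products WHERE price = (SELECT MAX(price) FROM products)

Result:
category | price  
---------+--------
Garden   | 1428.26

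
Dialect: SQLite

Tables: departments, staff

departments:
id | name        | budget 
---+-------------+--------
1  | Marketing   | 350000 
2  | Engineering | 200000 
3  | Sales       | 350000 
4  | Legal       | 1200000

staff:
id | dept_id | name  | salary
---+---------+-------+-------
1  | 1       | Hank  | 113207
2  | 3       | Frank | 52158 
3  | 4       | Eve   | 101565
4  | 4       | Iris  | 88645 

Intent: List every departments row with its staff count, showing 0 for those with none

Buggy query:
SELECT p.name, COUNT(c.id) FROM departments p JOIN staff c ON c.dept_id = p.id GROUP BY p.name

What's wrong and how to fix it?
Bug: INNER JOIN drops departments rows that have no matching staff rows

Fix: Use LEFT JOIN so parents without children still appear (COUNT(c.id) gives 0)

Corrected query:
SELECT p.name, COUNT(c.id) FROM departments p LEFT JOIN staff c ON c.dept_id = p.id GROUP BY p.name

Result:
name        | COUNT(c.id)
------------+------------
Engineering | 0          
Legal       | 2          
Marketing   | 1          
Sales       | 1          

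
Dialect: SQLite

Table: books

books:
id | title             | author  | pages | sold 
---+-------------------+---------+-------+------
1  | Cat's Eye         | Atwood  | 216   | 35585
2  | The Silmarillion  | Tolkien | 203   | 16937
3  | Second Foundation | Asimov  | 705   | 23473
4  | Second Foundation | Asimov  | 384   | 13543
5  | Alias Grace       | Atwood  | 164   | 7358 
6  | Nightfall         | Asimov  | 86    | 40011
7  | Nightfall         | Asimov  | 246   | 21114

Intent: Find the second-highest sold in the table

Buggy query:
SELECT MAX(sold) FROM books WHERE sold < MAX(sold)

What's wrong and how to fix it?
Bug: MAX(sold) on the right of the comparison is an aggregate-in-WHERE error

Fix: Put the inner MAX in a scalar subquery

Corrected query:
SELECT MAX(sold) FROM books WHERE sold < (SELECT MAX(sold) FROM books)

Result:
MAX(sold)
---------
35585    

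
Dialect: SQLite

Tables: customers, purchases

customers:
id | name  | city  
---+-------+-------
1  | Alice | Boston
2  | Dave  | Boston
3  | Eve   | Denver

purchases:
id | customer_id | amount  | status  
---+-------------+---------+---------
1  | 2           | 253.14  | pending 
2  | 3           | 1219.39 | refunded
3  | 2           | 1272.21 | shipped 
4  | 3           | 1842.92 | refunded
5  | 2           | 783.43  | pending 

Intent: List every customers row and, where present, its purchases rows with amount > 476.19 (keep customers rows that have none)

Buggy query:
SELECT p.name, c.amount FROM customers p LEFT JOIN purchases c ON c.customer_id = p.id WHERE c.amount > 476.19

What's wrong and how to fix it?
Bug: A WHERE condition on the right-hand table after LEFT JOIN drops unmatched parents

Fix: Move the right-table condition into the ON clause so unmatched parents are kept

Corrected query:
SELECT p.name, c.amount FROM customers p LEFT JOIN purchases c ON c.customer_id = p.id AND c.amount > 476.19

Result:
name  | amount 
------+--------
Alice | NULL   
Dave  | 783.43 
Dave  | 1272.21
Eve   | 1219.39
Eve   | 1842.92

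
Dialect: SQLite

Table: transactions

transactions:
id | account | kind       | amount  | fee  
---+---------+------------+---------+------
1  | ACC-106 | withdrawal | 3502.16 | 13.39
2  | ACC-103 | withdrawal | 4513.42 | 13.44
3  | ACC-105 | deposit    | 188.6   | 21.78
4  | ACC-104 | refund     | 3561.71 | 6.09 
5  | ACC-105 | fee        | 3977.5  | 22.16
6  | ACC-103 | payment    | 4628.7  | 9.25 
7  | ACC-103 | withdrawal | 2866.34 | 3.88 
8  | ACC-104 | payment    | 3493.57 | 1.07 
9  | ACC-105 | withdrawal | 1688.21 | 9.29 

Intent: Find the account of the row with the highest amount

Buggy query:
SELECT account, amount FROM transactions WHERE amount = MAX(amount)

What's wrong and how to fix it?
Bug: MAX(amount) is an aggregate and cannot be used directly in WHERE

Fix: Wrap MAX in a scalar subquery so WHERE compares against a single value

Corrected query:
SELECT account, amount FROM transactions WHERE amount = (SELECT MAX(amount) FROM transactions)

Result:
account | amount
--------+-------
ACC-103 | 4628.7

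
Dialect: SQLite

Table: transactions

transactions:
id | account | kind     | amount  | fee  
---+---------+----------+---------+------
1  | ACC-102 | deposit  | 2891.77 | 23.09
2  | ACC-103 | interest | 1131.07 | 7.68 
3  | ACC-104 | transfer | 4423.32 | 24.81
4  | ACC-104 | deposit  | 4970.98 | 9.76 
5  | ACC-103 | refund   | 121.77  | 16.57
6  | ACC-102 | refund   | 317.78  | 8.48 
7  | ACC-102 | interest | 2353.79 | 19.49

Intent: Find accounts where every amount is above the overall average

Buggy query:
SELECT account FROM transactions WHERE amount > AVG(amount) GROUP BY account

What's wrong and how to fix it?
Bug: AVG() is an aggregate; it can't sit directly in WHERE

Fix: Compute the overall average in a scalar subquery and compare each group's MIN against it in HAVING

Corrected query:
SELECT account FROM transactions GROUP BY account HAVING MIN(amount) > (SELECT AVG(amount) FROM transactions)

Result:
account
-------
ACC-104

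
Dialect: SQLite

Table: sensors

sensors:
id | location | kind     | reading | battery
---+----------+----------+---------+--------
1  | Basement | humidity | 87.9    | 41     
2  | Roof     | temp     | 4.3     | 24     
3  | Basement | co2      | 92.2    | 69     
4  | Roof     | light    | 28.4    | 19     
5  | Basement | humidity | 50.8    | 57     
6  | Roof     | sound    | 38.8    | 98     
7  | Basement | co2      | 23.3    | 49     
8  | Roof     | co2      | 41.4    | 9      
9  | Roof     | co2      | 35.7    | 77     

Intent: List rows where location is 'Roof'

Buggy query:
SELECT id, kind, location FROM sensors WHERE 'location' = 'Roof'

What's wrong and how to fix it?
Bug: 'location' in single quotes is a string literal, not the column; the comparison is literal-vs-literal and never true

Fix: Reference the column as location without single quotes

Corrected query:
SELECT id, kind, location FROM sensors WHERE location = 'Roof'

Result:
id | kind  | location
---+-------+---------
2  | temp  | Roof    
4  | light | Roof    
6  | sound | Roof    
8  | co2   | Roof    
9  | co2   | Roof    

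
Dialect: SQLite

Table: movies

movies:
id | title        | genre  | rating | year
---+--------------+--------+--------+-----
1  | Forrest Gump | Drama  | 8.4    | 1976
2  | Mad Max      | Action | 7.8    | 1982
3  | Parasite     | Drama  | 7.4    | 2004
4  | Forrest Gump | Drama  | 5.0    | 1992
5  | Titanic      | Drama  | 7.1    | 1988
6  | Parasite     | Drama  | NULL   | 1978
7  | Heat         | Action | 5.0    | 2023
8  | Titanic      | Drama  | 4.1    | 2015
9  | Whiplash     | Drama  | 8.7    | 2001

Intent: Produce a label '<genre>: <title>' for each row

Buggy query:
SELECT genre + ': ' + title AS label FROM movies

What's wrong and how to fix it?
Bug: SQLite uses || for string concatenation; + coerces text to numbers (yielding 0)

Fix: Replace + with || to concatenate text

Corrected query:
SELECT genre || ': ' || title AS label FROM movies

Result:
label              
-------------------
Drama: Forrest Gump
Action: Mad Max    
Drama: Parasite    
Drama: Forrest Gump
Drama: Titanic     
Drama: Parasite    
Action: Heat       
Drama: Titanic     
Drama: Whiplash    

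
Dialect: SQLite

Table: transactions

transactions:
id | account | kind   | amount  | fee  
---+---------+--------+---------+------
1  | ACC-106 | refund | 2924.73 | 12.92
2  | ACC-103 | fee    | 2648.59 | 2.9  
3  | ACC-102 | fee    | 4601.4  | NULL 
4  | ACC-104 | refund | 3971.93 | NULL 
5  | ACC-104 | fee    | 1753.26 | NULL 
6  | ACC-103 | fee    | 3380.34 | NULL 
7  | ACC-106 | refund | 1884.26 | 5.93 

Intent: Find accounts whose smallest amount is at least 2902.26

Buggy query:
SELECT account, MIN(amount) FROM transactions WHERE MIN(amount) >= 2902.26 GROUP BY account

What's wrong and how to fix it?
Bug: MIN() in WHERE is a misuse of aggregate

Fix: Replace WHERE with HAVING after the GROUP BY

Corrected query:
SELECT account, MIN(amount) FROM transactions GROUP BY account HAVING MIN(amount) >= 2902.26

Result:
account | MIN(amount)
--------+------------
ACC-102 | 4601.4     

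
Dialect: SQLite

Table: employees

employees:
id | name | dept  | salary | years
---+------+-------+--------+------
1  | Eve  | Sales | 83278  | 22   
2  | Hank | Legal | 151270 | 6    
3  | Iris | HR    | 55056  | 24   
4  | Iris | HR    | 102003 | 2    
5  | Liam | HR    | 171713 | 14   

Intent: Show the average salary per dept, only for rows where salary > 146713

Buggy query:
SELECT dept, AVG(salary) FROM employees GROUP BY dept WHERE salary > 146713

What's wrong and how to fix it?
Bug: Row-level WHERE must come before GROUP BY in the clause order

Fix: Move the WHERE clause before GROUP BY

Corrected query:
SELECT dept, AVG(salary) FROM employees WHERE salary > 146713 GROUP BY dept

Result:
dept  | AVG(salary)
------+------------
HR    | 171713     
Legal | 151270     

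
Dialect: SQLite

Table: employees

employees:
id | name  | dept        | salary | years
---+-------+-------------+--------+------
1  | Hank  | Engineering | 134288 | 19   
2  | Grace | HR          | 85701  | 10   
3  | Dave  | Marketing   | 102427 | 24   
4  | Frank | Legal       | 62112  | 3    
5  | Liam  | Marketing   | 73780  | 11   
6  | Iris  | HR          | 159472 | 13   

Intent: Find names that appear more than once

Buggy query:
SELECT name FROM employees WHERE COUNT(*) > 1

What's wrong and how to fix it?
Bug: COUNT(*) is an aggregate and cannot be used in WHERE

Fix: Group first, then use HAVING for the count condition

Corrected query:
SELECT name FROM employees GROUP BY name HAVING COUNT(*) > 1

Result:
(no rows)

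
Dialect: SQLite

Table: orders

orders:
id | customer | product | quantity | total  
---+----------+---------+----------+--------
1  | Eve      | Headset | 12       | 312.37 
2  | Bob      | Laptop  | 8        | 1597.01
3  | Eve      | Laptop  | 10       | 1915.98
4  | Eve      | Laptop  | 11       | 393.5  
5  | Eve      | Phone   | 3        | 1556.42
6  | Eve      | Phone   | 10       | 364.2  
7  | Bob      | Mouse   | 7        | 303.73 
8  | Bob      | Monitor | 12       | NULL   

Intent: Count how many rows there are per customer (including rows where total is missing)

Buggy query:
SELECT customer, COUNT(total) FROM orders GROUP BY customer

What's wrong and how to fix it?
Bug: COUNT(column) counts non-NULL values only; rows with NULL total aren't counted

Fix: Replace COUNT(total) with COUNT(*)

Corrected query:
SELECT customer, COUNT(*) FROM orders GROUP BY customer

Result:
customer | COUNT(*)
---------+---------
Bob      | 3       
Eve      | 5       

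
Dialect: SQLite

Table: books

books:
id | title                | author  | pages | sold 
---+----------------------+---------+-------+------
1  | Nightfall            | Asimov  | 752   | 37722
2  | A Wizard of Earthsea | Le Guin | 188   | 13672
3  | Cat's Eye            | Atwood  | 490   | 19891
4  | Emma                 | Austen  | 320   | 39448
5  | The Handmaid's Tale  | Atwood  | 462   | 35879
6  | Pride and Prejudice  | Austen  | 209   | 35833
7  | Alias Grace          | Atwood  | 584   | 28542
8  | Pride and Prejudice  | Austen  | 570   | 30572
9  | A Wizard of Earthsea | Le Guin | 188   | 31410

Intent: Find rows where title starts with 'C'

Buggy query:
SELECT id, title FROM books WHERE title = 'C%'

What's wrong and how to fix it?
Bug: '=' compares the literal string including the % character; pattern matching needs LIKE

Fix: Replace '=' with LIKE so 'C%' is treated as a pattern

Corrected query:
SELECT id, title FROM books WHERE title LIKE 'C%'

Result:
id | title    
---+----------
3  | Cat's Eye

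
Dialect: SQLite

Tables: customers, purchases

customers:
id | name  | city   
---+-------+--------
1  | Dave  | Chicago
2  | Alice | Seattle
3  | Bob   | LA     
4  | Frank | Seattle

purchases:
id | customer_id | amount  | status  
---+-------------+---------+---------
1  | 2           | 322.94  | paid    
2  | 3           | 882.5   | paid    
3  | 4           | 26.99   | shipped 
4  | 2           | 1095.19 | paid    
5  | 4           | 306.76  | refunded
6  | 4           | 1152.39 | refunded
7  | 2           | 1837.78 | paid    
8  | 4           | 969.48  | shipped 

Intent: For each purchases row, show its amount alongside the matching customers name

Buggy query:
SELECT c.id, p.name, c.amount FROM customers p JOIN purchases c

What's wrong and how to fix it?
Bug: JOIN with no ON clause produces a cartesian product; every purchases row pairs with every customers row

Fix: Add ON c.customer_id = p.id to the JOIN

Corrected query:
SELECT c.id, p.name, c.amount FROM customers p JOIN purchases c ON c.customer_id = p.id

Result:
id | name  | amount 
---+-------+--------
1  | Alice | 322.94 
2  | Bob   | 882.5  
3  | Frank | 26.99  
4  | Alice | 1095.19
5  | Frank | 306.76 
6  | Frank | 1152.39
7  | Alice | 1837.78
8  | Frank | 969.48 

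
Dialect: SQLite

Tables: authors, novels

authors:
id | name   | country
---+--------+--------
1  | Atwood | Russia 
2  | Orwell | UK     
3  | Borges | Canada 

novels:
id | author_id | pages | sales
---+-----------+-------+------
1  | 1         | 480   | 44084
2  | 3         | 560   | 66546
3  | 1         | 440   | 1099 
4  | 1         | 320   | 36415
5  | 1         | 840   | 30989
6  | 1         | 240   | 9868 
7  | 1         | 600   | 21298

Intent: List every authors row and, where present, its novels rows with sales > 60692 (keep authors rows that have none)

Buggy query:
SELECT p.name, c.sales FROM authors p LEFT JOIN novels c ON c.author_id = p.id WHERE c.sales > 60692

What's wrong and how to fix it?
Bug: A WHERE condition on the right-hand table after LEFT JOIN drops unmatched parents

Fix: Put 'c.sales > 60692' in the JOIN's ON clause instead of WHERE

Corrected query:
SELECT p.name, c.sales FROM authors p LEFT JOIN novels c ON c.author_id = p.id AND c.sales > 60692

Result:
name   | sales
-------+------
Atwood | NULL 
Orwell | NULL 
Borges | 66546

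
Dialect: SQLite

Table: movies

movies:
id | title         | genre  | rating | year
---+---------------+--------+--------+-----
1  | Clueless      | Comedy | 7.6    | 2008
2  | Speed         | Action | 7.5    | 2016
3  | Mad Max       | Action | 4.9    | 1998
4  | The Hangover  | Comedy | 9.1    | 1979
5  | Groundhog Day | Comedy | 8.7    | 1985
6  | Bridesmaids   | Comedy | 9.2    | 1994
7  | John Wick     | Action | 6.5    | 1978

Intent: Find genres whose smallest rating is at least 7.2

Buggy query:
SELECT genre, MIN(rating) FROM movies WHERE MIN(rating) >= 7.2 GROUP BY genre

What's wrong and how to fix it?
Bug: Aggregates like MIN are computed per group after WHERE runs

Fix: Replace WHERE with HAVING after the GROUP BY

Corrected query:
SELECT genre, MIN(rating) FROM movies GROUP BY genre HAVING MIN(rating) >= 7.2

Result:
genre  | MIN(rating)
-------+------------
Comedy | 7.6        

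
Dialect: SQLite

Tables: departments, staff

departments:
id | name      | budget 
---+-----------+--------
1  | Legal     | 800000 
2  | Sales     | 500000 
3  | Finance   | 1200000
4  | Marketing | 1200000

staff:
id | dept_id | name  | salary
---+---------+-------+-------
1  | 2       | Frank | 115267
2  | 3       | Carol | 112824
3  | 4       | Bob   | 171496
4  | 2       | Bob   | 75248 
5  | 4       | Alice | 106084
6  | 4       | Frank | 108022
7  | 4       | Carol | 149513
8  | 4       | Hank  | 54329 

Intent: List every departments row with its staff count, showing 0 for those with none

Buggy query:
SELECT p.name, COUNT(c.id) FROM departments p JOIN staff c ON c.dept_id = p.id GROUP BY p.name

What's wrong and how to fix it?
Bug: An inner join excludes parents with zero children

Fix: Use LEFT JOIN so parents without children still appear (COUNT(c.id) gives 0)

Corrected query:
SELECT p.name, COUNT(c.id) FROM departments p LEFT JOIN staff c ON c.dept_id = p.id GROUP BY p.name

Result:
name      | COUNT(c.id)
----------+------------
Finance   | 1          
Legal     | 0          
Marketing | 5          
Sales     | 2          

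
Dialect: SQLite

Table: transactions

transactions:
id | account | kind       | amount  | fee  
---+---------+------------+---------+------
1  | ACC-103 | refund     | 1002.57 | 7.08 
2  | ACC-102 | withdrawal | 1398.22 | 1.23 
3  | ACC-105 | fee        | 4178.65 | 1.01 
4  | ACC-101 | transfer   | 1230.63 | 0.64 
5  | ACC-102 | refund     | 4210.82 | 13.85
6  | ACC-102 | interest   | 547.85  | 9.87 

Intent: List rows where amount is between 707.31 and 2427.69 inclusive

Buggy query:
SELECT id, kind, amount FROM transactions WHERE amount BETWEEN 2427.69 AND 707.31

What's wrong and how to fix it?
Bug: The bounds are reversed; BETWEEN a AND b requires a <= b to match anything

Fix: Write BETWEEN 707.31 AND 2427.69

Corrected query:
SELECT id, kind, amount FROM transactions WHERE amount BETWEEN 707.31 AND 2427.69

Result:
id | kind       | amount 
---+------------+--------
1  | refund     | 1002.57
2  | withdrawal | 1398.22
4  | transfer   | 1230.63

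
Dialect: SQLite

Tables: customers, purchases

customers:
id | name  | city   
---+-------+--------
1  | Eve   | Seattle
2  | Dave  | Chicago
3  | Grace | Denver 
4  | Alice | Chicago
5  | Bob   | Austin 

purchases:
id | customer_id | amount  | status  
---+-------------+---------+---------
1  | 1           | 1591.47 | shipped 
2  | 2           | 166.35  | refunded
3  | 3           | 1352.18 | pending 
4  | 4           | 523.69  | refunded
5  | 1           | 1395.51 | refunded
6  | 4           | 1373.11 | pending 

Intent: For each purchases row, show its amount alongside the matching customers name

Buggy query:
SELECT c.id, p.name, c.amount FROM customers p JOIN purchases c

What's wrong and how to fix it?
Bug: JOIN with no ON clause produces a cartesian product; every purchases row pairs with every customers row

Fix: Specify the join condition linking the foreign key to the parent id

Corrected query:
SELECT c.id, p.name, c.amount FROM customers p JOIN purchases c ON c.customer_id = p.id

Result:
id | name  | amount 
---+-------+--------
1  | Eve   | 1591.47
2  | Dave  | 166.35 
3  | Grace | 1352.18
4  | Alice | 523.69 
5  | Eve   | 1395.51
6  | Alice | 1373.11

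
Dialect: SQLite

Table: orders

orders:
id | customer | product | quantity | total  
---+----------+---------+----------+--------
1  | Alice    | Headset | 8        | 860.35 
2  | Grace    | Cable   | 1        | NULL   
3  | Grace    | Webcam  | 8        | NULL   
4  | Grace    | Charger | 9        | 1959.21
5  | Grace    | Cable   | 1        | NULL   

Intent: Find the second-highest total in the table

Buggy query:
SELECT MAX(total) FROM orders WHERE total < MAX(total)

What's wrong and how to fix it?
Bug: MAX(total) on the right of the comparison is an aggregate-in-WHERE error

Fix: Compute the overall MAX in a subquery, then take MAX of rows below it

Corrected query:
SELECT MAX(total) FROM orders WHERE total < (SELECT MAX(total) FROM orders)

Result:
MAX(total)
----------
860.35    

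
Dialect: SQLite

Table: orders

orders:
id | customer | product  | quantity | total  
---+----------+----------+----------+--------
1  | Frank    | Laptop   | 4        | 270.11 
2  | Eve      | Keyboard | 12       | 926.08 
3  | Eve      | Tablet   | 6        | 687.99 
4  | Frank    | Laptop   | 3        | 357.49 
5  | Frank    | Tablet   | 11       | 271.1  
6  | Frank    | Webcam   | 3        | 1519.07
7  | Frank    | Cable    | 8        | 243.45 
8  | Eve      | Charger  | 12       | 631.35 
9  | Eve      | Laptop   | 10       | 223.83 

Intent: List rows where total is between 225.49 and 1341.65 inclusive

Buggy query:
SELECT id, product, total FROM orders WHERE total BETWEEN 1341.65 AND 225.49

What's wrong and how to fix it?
Bug: The bounds are reversed; BETWEEN a AND b requires a <= b to match anything

Fix: Swap the bounds so the smaller value comes first

Corrected query:
SELECT id, product, total FROM orders WHERE total BETWEEN 225.49 AND 1341.65

Result:
id | product  | total 
---+----------+-------
1  | Laptop   | 270.11
2  | Keyboard | 926.08
3  | Tablet   | 687.99
4  | Laptop   | 357.49
5  | Tablet   | 271.1 
7  | Cable    | 243.45
8  | Charger  | 631.35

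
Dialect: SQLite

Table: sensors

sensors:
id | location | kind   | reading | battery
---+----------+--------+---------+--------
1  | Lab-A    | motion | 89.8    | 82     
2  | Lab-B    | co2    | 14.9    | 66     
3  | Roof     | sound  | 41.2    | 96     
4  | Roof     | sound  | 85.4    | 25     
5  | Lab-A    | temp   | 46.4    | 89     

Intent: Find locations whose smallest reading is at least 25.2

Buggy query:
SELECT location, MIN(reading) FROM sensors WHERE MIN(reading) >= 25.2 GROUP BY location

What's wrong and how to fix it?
Bug: Aggregates like MIN are computed per group after WHERE runs

Fix: Use HAVING for the per-group MIN condition

Corrected query:
SELECT location, MIN(reading) FROM sensors GROUP BY location HAVING MIN(reading) >= 25.2

Result:
location | MIN(reading)
---------+-------------
Lab-A    | 46.4        
Roof     | 41.2        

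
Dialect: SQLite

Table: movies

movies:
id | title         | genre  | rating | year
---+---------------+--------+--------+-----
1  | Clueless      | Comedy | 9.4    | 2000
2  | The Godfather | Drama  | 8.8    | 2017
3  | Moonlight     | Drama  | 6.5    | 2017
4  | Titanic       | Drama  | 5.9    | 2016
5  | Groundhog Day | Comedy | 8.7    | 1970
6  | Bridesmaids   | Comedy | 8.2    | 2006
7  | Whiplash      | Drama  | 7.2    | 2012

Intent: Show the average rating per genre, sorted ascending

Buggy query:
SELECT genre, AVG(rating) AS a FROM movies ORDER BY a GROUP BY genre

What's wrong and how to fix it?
Bug: GROUP BY must precede ORDER BY

Fix: Move ORDER BY to the end, after GROUP BY

Corrected query:
SELECT genre, AVG(rating) AS a FROM movies GROUP BY genre ORDER BY a

Result:
genre  | a       
-------+---------
Drama  | 7.1     
Comedy | 8.766667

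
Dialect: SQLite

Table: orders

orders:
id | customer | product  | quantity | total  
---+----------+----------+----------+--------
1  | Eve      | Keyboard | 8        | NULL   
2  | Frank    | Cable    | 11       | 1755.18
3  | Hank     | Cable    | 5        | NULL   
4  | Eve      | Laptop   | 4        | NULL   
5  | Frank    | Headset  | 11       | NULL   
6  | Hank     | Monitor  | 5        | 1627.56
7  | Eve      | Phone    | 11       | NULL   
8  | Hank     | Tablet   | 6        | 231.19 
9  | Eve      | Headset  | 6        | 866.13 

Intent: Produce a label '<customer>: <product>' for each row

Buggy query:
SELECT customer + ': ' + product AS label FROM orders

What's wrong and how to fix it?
Bug: '+' is numeric addition; on text columns SQLite converts them to 0 instead of concatenating

Fix: Use the || operator for string concatenation

Corrected query:
SELECT customer || ': ' || product AS label FROM orders

Result:
label         
--------------
Eve: Keyboard 
Frank: Cable  
Hank: Cable   
Eve: Laptop   
Frank: Headset
Hank: Monitor 
Eve: Phone    
Hank: Tablet  
Eve: Headset  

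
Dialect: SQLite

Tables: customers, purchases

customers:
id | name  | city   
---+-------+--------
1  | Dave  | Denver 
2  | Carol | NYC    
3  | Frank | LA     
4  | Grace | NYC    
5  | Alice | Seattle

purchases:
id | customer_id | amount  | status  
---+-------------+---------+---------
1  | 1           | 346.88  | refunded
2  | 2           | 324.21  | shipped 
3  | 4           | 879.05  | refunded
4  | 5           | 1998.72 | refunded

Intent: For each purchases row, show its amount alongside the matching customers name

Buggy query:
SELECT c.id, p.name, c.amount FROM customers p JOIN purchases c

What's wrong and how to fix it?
Bug: Missing join condition: each purchases row is matched to all customers rows instead of just its own

Fix: Specify the join condition linking the foreign key to the parent id

Corrected query:
SELECT c.id, p.name, c.amount FROM customers p JOIN purchases c ON c.customer_id = p.id

Result:
id | name  | amount 
---+-------+--------
1  | Dave  | 346.88 
2  | Carol | 324.21 
3  | Grace | 879.05 
4  | Alice | 1998.72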